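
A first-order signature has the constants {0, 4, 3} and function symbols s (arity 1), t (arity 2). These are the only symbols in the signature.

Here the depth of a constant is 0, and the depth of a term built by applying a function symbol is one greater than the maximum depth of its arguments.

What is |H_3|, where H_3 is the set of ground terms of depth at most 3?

Let N_k = |{terms of depth ≤ k}|. Then N_0 = 3 and N_k = 3 + N_{k-1} + N_{k-1}^2 for k ≥ 1 (one summand per function symbol, arity giving the exponent).
N_0 = 3
N_1 = 3 + 3 + 3^2 = 15
N_2 = 3 + 15 + 15^2 = 243
N_3 = 3 + 243 + 243^2 = 59295

59295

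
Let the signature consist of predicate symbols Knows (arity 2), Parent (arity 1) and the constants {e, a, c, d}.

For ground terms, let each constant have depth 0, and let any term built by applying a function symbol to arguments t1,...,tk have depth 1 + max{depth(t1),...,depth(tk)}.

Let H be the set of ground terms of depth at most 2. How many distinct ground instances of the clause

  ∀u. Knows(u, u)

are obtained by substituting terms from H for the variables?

4

Ground terms of depth ≤ 2:
  With no function symbols every ground term is a constant, so there are exactly 4 ground terms at every depth bound.
  N_0 = 4
  N_1 = 4
  N_2 = 4
  Explicitly: e, a, c, d.
So there are 4 ground terms available for substitution.
The clause has 1 distinct variable (u), which appears in the body. In the free term algebra distinct substitutions yield syntactically distinct ground instances.
Number of ground instances = 4.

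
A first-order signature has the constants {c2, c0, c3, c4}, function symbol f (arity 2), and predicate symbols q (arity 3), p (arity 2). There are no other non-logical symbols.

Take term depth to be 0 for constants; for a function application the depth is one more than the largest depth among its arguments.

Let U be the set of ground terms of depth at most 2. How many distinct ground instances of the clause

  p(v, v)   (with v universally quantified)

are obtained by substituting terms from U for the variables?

404

Ground terms of depth ≤ 2:
  Let N_k = |{terms of depth ≤ k}|. Then N_0 = 4 and N_k = 4 + N_{k-1}^2 for k ≥ 1 (one summand per function symbol, arity giving the exponent).
  N_0 = 4
  N_1 = 4 + 4^2 = 20
  N_2 = 4 + 20^2 = 404
So there are 404 ground terms available for substitution.
The variable v ranges independently over the available ground terms, and distinct assignments produce distinct instances.
Number of ground instances = 404.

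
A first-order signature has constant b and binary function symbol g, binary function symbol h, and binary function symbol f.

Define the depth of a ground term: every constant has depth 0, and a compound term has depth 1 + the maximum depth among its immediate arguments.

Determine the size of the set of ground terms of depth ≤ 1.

Write N_k for the number of ground terms of depth ≤ k. A term of depth ≤ k is either a constant or a function symbol applied to arguments of depth ≤ k−1, so N_k = 1 + N_{k-1}^2 + N_{k-1}^2 + N_{k-1}^2.
N_0 = 1
N_1 = 1 + 1^2 + 1^2 + 1^2 = 4

4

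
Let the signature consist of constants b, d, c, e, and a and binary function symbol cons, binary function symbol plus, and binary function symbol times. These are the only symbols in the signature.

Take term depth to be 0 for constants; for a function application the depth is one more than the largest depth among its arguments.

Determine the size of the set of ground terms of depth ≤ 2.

Count level by level. With function symbols cons/2, plus/2, times/2, the terms of depth ≤ k are the 5 constants together with each function applied to depth-≤(k−1) tuples, so N_k = 5 + N_{k-1}^2 + N_{k-1}^2 + N_{k-1}^2.
N_0 = 5
N_1 = 5 + 5^2 + 5^2 + 5^2 = 80
N_2 = 5 + 80^2 + 80^2 + 80^2 = 19205

19205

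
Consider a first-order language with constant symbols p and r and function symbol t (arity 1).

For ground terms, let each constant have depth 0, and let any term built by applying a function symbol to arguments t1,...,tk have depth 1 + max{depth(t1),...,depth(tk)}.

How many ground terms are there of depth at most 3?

8

If N_k denotes the number of depth-≤k ground terms, the 2 constants give N_0 = 2, and each function symbol of arity r contributes N_{k-1}^r new terms at level k: N_k = 2 + N_{k-1}.
N_0 = 2
N_1 = 2 + 2 = 4
N_2 = 2 + 4 = 6
N_3 = 2 + 6 = 8
Explicitly: p, r, t(p), t(r), t(t(p)), t(t(r)), t(t(t(p))), t(t(t(r))).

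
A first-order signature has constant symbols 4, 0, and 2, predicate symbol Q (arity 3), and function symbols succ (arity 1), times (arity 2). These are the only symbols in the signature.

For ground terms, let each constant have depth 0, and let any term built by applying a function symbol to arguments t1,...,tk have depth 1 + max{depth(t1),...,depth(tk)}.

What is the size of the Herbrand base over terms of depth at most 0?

First count ground terms of depth ≤ 0.
Let N_k count ground terms of depth at most k. Each non-constant term of depth ≤ k is some function symbol applied to depth-≤(k−1) arguments, giving N_k = 3 + N_{k-1} + N_{k-1}^2.
N_0 = 3
Explicitly: 4, 0, 2.
So |H| = 3.
Each predicate of arity r yields |H|^r ground atoms (one per choice of an r-tuple from H):
  Q: 3^3 = 27
Total ground atoms: 27.

27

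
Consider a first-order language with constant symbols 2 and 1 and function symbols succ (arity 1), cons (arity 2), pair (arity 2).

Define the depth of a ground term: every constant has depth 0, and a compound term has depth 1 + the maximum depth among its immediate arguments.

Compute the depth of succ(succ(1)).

depth(succ(1)) = 1 + depth(1) = 1 + 0 = 1
depth(succ(succ(1))) = 1 + depth(succ(1)) = 1 + 1 = 2

2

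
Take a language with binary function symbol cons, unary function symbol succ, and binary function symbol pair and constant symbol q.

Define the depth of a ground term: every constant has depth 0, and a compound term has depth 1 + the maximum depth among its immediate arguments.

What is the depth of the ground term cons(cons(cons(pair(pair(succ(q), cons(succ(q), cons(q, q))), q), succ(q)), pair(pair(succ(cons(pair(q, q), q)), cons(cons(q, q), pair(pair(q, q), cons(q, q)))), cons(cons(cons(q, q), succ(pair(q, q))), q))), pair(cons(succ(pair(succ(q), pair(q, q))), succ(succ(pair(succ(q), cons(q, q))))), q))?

depth(succ(q)) = 1 + depth(q) = 1 + 0 = 1
depth(cons(q, q)) = 1 + max(0, 0) = 1
depth(cons(succ(q), cons(q, q))) = 1 + max(1, 1) = 2
depth(pair(succ(q), cons(succ(q), cons(q, q)))) = 1 + max(1, 2) = 3
depth(pair(pair(succ(q), cons(succ(q), cons(q, q))), q)) = 1 + max(3, 0) = 4
depth(cons(pair(pair(succ(q), cons(succ(q), cons(q, q))), q), succ(q))) = 1 + max(4, 1) = 5
depth(pair(q, q)) = 1 + max(0, 0) = 1
depth(cons(pair(q, q), q)) = 1 + max(1, 0) = 2
depth(succ(cons(pair(q, q), q))) = 1 + depth(cons(pair(q, q), q)) = 1 + 2 = 3
depth(pair(pair(q, q), cons(q, q))) = 1 + max(1, 1) = 2
depth(cons(cons(q, q), pair(pair(q, q), cons(q, q)))) = 1 + max(1, 2) = 3
depth(pair(succ(cons(pair(q, q), q)), cons(cons(q, q), pair(pair(q, q), cons(q, q))))) = 1 + max(3, 3) = 4
depth(succ(pair(q, q))) = 1 + depth(pair(q, q)) = 1 + 1 = 2
depth(cons(cons(q, q), succ(pair(q, q)))) = 1 + max(1, 2) = 3
depth(cons(cons(cons(q, q), succ(pair(q, q))), q)) = 1 + max(3, 0) = 4
depth(pair(pair(succ(cons(pair(q, q), q)), cons(cons(q, q), pair(pair(q, q), cons(q, q)))), cons(cons(cons(q, q), succ(pair(q, q))), q))) = 1 + max(4, 4) = 5
depth(cons(cons(pair(pair(succ(q), cons(succ(q), cons(q, q))), q), succ(q)), pair(pair(succ(cons(pair(q, q), q)), cons(cons(q, q), pair(pair(q, q), cons(q, q)))), cons(cons(cons(q, q), succ(pair(q, q))), q)))) = 1 + max(5, 5) = 6
depth(pair(succ(q), pair(q, q))) = 1 + max(1, 1) = 2
depth(succ(pair(succ(q), pair(q, q)))) = 1 + depth(pair(succ(q), pair(q, q))) = 1 + 2 = 3
depth(pair(succ(q), cons(q, q))) = 1 + max(1, 1) = 2
depth(succ(pair(succ(q), cons(q, q)))) = 1 + depth(pair(succ(q), cons(q, q))) = 1 + 2 = 3
depth(succ(succ(pair(succ(q), cons(q, q))))) = 1 + depth(succ(pair(succ(q), cons(q, q)))) = 1 + 3 = 4
depth(cons(succ(pair(succ(q), pair(q, q))), succ(succ(pair(succ(q), cons(q, q)))))) = 1 + max(3, 4) = 5
depth(pair(cons(succ(pair(succ(q), pair(q, q))), succ(succ(pair(succ(q), cons(q, q))))), q)) = 1 + max(5, 0) = 6
depth(cons(cons(cons(pair(pair(succ(q), cons(succ(q), cons(q, q))), q), succ(q)), pair(pair(succ(cons(pair(q, q), q)), cons(cons(q, q), pair(pair(q, q), cons(q, q)))), cons(cons(cons(q, q), succ(pair(q, q))), q))), pair(cons(succ(pair(succ(q), pair(q, q))), succ(succ(pair(succ(q), cons(q, q))))), q))) = 1 + max(6, 6) = 7

7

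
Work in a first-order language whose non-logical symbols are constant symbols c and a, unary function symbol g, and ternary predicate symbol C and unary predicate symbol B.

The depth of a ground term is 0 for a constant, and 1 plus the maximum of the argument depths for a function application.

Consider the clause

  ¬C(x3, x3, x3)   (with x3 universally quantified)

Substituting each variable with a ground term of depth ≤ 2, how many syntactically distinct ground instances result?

Ground terms of depth ≤ 2:
  Write N_k for the number of ground terms of depth ≤ k. A term of depth ≤ k is either a constant or a function symbol applied to arguments of depth ≤ k−1, so N_k = 2 + N_{k-1}.
  N_0 = 2
  N_1 = 2 + 2 = 4
  N_2 = 2 + 4 = 6
  Explicitly: c, a, g(c), g(a), g(g(c)), g(g(a)).
So there are 6 ground terms available for substitution.
The clause has 1 distinct variable (x3), which appears in the body. In the free term algebra distinct substitutions yield syntactically distinct ground instances.
Number of ground instances = 6.

6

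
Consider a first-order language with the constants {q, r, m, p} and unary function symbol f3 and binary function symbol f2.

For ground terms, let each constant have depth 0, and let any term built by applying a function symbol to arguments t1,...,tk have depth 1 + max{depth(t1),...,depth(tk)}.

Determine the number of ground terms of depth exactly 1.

If N_k denotes the number of depth-≤k ground terms, the 4 constants give N_0 = 4, and each function symbol of arity r contributes N_{k-1}^r new terms at level k: N_k = 4 + N_{k-1} + N_{k-1}^2.
N_0 = 4
N_1 = 4 + 4 + 4^2 = 24
Terms of depth exactly 1: N_1 − N_0 = 24 − 4 = 20.

20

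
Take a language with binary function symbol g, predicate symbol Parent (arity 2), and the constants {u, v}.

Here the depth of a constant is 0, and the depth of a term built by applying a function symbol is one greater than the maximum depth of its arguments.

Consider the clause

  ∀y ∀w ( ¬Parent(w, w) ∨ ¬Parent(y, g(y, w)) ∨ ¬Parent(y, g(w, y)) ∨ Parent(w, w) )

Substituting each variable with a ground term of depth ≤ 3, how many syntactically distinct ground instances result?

Ground terms of depth ≤ 3:
  Let N_k = |{terms of depth ≤ k}|. Then N_0 = 2 and N_k = 2 + N_{k-1}^2 for k ≥ 1 (one summand per function symbol, arity giving the exponent).
  N_0 = 2
  N_1 = 2 + 2^2 = 6
  N_2 = 2 + 6^2 = 38
  N_3 = 2 + 38^2 = 1446
So there are 1446 ground terms available for substitution.
The body mentions every one of the 2 quantified variables; since ground terms form a free algebra, no two substitutions collapse to the same formula.
Number of ground instances = 1446^2 = 2090916.

2090916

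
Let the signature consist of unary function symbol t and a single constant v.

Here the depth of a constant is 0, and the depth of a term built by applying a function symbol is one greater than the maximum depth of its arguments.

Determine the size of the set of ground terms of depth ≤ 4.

Write N_k for the number of ground terms of depth ≤ k. A term of depth ≤ k is either a constant or a function symbol applied to arguments of depth ≤ k−1, so N_k = 1 + N_{k-1}.
N_0 = 1
N_1 = 1 + 1 = 2
N_2 = 1 + 2 = 3
N_3 = 1 + 3 = 4
N_4 = 1 + 4 = 5
Explicitly: v, t(v), t(t(v)), t(t(t(v))), t(t(t(t(v)))).

5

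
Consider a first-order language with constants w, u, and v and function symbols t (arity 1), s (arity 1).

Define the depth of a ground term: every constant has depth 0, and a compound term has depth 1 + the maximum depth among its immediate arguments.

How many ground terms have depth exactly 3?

If N_k denotes the number of depth-≤k ground terms, the 3 constants give N_0 = 3, and each function symbol of arity r contributes N_{k-1}^r new terms at level k: N_k = 3 + N_{k-1} + N_{k-1}.
N_0 = 3
N_1 = 3 + 3 + 3 = 9
N_2 = 3 + 9 + 9 = 21
N_3 = 3 + 21 + 21 = 45
Terms of depth exactly 3: N_3 − N_2 = 45 − 21 = 24.

24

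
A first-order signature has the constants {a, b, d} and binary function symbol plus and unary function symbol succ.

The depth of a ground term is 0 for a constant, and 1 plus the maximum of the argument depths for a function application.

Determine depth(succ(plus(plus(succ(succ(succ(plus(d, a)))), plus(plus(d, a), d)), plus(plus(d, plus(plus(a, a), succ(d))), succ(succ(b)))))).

7

depth(plus(d, a)) = 1 + max(0, 0) = 1
depth(succ(plus(d, a))) = 1 + depth(plus(d, a)) = 1 + 1 = 2
depth(succ(succ(plus(d, a)))) = 1 + depth(succ(plus(d, a))) = 1 + 2 = 3
depth(succ(succ(succ(plus(d, a))))) = 1 + depth(succ(succ(plus(d, a)))) = 1 + 3 = 4
depth(plus(plus(d, a), d)) = 1 + max(1, 0) = 2
depth(plus(succ(succ(succ(plus(d, a)))), plus(plus(d, a), d))) = 1 + max(4, 2) = 5
depth(plus(a, a)) = 1 + max(0, 0) = 1
depth(succ(d)) = 1 + depth(d) = 1 + 0 = 1
depth(plus(plus(a, a), succ(d))) = 1 + max(1, 1) = 2
depth(plus(d, plus(plus(a, a), succ(d)))) = 1 + max(0, 2) = 3
depth(succ(b)) = 1 + depth(b) = 1 + 0 = 1
depth(succ(succ(b))) = 1 + depth(succ(b)) = 1 + 1 = 2
depth(plus(plus(d, plus(plus(a, a), succ(d))), succ(succ(b)))) = 1 + max(3, 2) = 4
depth(plus(plus(succ(succ(succ(plus(d, a)))), plus(plus(d, a), d)), plus(plus(d, plus(plus(a, a), succ(d))), succ(succ(b))))) = 1 + max(5, 4) = 6
depth(succ(plus(plus(succ(succ(succ(plus(d, a)))), plus(plus(d, a), d)), plus(plus(d, plus(plus(a, a), succ(d))), succ(succ(b)))))) = 1 + depth(plus(plus(succ(succ(succ(plus(d, a)))), plus(plus(d, a), d)), plus(plus(d, plus(plus(a, a), succ(d))), succ(succ(b))))) = 1 + 6 = 7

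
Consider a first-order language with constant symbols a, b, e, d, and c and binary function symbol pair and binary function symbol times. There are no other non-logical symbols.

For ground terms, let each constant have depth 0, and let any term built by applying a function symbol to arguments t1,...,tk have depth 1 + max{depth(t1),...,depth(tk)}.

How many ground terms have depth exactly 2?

Let N_k count ground terms of depth at most k. Each non-constant term of depth ≤ k is some function symbol applied to depth-≤(k−1) arguments, giving N_k = 5 + N_{k-1}^2 + N_{k-1}^2.
N_0 = 5
N_1 = 5 + 5^2 + 5^2 = 55
N_2 = 5 + 55^2 + 55^2 = 6055
Terms of depth exactly 2: N_2 − N_1 = 6055 − 55 = 6000.

6000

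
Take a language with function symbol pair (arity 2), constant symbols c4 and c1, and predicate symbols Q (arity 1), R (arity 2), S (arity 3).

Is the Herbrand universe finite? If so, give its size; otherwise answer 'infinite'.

infinite

The signature has at least one function symbol (pair, arity 2) and at least one constant (c4).
Iterating pair gives infinitely many distinct ground terms: c4, pair(c4, c4), pair(pair(c4, c4), pair(c4, c4)), ...
So the Herbrand universe is infinite.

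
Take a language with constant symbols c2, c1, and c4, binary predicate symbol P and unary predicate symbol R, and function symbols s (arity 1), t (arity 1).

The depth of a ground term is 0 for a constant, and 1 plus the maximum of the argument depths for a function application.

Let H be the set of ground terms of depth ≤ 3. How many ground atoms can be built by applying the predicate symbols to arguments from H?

First count ground terms of depth ≤ 3.
If N_k denotes the number of depth-≤k ground terms, the 3 constants give N_0 = 3, and each function symbol of arity r contributes N_{k-1}^r new terms at level k: N_k = 3 + N_{k-1} + N_{k-1}.
N_0 = 3
N_1 = 3 + 3 + 3 = 9
N_2 = 3 + 9 + 9 = 21
N_3 = 3 + 21 + 21 = 45
So |H| = 45.
A ground atom is a predicate applied to a tuple of terms from H, so the count is the sum over predicates of |H|^arity:
  P: 45^2 = 2025;  R: 45
Total ground atoms: 2025 + 45 = 2070.

2070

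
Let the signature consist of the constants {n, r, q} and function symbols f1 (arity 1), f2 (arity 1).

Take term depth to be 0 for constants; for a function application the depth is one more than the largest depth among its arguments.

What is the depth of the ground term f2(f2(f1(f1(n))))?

depth(f1(n)) = 1 + depth(n) = 1 + 0 = 1
depth(f1(f1(n))) = 1 + depth(f1(n)) = 1 + 1 = 2
depth(f2(f1(f1(n)))) = 1 + depth(f1(f1(n))) = 1 + 2 = 3
depth(f2(f2(f1(f1(n))))) = 1 + depth(f2(f1(f1(n)))) = 1 + 3 = 4

4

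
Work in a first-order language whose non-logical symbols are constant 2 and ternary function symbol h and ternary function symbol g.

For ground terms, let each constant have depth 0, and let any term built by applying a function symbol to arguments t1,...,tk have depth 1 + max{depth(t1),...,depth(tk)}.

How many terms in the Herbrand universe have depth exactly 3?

Count level by level. With function symbols h/3, g/3, the terms of depth ≤ k are the 1 constant together with each function applied to depth-≤(k−1) tuples, so N_k = 1 + N_{k-1}^3 + N_{k-1}^3.
N_0 = 1
N_1 = 1 + 1^3 + 1^3 = 3
N_2 = 1 + 3^3 + 3^3 = 55
N_3 = 1 + 55^3 + 55^3 = 332751
Terms of depth exactly 3: N_3 − N_2 = 332751 − 55 = 332696.

332696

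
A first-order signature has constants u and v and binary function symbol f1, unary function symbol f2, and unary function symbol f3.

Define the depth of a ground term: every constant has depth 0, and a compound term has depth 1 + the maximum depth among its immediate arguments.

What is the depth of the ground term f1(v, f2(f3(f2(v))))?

depth(f2(v)) = 1 + depth(v) = 1 + 0 = 1
depth(f3(f2(v))) = 1 + depth(f2(v)) = 1 + 1 = 2
depth(f2(f3(f2(v)))) = 1 + depth(f3(f2(v))) = 1 + 2 = 3
depth(f1(v, f2(f3(f2(v))))) = 1 + max(0, 3) = 4

4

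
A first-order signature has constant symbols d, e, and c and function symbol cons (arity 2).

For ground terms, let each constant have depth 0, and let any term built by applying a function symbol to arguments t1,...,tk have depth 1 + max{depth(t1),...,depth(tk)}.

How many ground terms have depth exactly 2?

135

Write N_k for the number of ground terms of depth ≤ k. A term of depth ≤ k is either a constant or a function symbol applied to arguments of depth ≤ k−1, so N_k = 3 + N_{k-1}^2.
N_0 = 3
N_1 = 3 + 3^2 = 12
N_2 = 3 + 12^2 = 147
Terms of depth exactly 2: N_2 − N_1 = 147 − 12 = 135.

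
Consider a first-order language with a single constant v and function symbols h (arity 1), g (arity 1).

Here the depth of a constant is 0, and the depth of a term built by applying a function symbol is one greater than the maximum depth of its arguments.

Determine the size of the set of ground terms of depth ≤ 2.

Let N_k = |{terms of depth ≤ k}|. Then N_0 = 1 and N_k = 1 + N_{k-1} + N_{k-1} for k ≥ 1 (one summand per function symbol, arity giving the exponent).
N_0 = 1
N_1 = 1 + 1 + 1 = 3
N_2 = 1 + 3 + 3 = 7
Explicitly: v, h(v), h(h(v)), h(g(v)), g(v), g(h(v)), g(g(v)).

7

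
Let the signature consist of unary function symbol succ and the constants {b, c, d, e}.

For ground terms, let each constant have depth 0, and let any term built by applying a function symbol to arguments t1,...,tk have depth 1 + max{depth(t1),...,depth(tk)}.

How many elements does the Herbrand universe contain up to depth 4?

20

Let N_k = |{terms of depth ≤ k}|. Then N_0 = 4 and N_k = 4 + N_{k-1} for k ≥ 1 (one summand per function symbol, arity giving the exponent).
N_0 = 4
N_1 = 4 + 4 = 8
N_2 = 4 + 8 = 12
N_3 = 4 + 12 = 16
N_4 = 4 + 16 = 20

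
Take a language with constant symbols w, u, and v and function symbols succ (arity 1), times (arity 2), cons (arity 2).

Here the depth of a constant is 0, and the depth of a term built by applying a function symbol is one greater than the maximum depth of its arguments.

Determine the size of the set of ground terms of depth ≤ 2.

1179

Write N_k for the number of ground terms of depth ≤ k. A term of depth ≤ k is either a constant or a function symbol applied to arguments of depth ≤ k−1, so N_k = 3 + N_{k-1} + N_{k-1}^2 + N_{k-1}^2.
N_0 = 3
N_1 = 3 + 3 + 3^2 + 3^2 = 24
N_2 = 3 + 24 + 24^2 + 24^2 = 1179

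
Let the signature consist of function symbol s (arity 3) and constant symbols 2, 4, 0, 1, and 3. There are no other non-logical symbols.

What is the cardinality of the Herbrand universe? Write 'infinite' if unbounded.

infinite

The signature has at least one function symbol (s, arity 3) and at least one constant (2).
Iterating s gives infinitely many distinct ground terms: 2, s(2, 2, 2), s(s(2, 2, 2), s(2, 2, 2), s(2, 2, 2)), ...
So the Herbrand universe is infinite.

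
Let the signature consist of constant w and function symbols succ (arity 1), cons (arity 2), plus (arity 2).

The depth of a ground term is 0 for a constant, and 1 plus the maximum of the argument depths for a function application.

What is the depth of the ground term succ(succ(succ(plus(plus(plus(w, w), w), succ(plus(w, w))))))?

6

depth(plus(w, w)) = 1 + max(0, 0) = 1
depth(plus(plus(w, w), w)) = 1 + max(1, 0) = 2
depth(succ(plus(w, w))) = 1 + depth(plus(w, w)) = 1 + 1 = 2
depth(plus(plus(plus(w, w), w), succ(plus(w, w)))) = 1 + max(2, 2) = 3
depth(succ(plus(plus(plus(w, w), w), succ(plus(w, w))))) = 1 + depth(plus(plus(plus(w, w), w), succ(plus(w, w)))) = 1 + 3 = 4
depth(succ(succ(plus(plus(plus(w, w), w), succ(plus(w, w)))))) = 1 + depth(succ(plus(plus(plus(w, w), w), succ(plus(w, w))))) = 1 + 4 = 5
depth(succ(succ(succ(plus(plus(plus(w, w), w), succ(plus(w, w))))))) = 1 + depth(succ(succ(plus(plus(plus(w, w), w), succ(plus(w, w)))))) = 1 + 5 = 6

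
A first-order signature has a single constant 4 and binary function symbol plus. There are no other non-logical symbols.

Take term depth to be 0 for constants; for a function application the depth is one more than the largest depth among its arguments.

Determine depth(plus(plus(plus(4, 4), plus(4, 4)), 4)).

3

depth(plus(4, 4)) = 1 + max(0, 0) = 1
depth(plus(plus(4, 4), plus(4, 4))) = 1 + max(1, 1) = 2
depth(plus(plus(plus(4, 4), plus(4, 4)), 4)) = 1 + max(2, 0) = 3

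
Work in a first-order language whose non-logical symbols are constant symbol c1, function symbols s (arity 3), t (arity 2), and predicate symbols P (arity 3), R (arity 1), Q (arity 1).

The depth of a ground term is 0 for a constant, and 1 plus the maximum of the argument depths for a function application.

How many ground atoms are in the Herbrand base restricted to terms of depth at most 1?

33

First count ground terms of depth ≤ 1.
Let N_k = |{terms of depth ≤ k}|. Then N_0 = 1 and N_k = 1 + N_{k-1}^3 + N_{k-1}^2 for k ≥ 1 (one summand per function symbol, arity giving the exponent).
N_0 = 1
N_1 = 1 + 1^3 + 1^2 = 3
So |H| = 3.
Ground atoms are formed by filling each argument slot of a predicate with a term from H, so an r-ary predicate gives |H|^r atoms:
  P: 3^3 = 27;  R: 3;  Q: 3
Total ground atoms: 27 + 3 + 3 = 33.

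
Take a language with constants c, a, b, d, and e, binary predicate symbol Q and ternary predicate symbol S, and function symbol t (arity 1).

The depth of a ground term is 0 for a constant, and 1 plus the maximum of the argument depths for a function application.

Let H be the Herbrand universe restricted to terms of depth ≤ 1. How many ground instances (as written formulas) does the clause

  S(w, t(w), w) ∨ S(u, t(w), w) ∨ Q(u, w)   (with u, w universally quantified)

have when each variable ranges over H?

Ground terms of depth ≤ 1:
  Let N_k = |{terms of depth ≤ k}|. Then N_0 = 5 and N_k = 5 + N_{k-1} for k ≥ 1 (one summand per function symbol, arity giving the exponent).
  N_0 = 5
  N_1 = 5 + 5 = 10
  Explicitly: c, a, b, d, e, t(c), t(a), t(b), t(d), t(e).
So there are 10 ground terms available for substitution.
The body mentions every one of the 2 quantified variables; since ground terms form a free algebra, no two substitutions collapse to the same formula.
Number of ground instances = 10^2 = 100.

100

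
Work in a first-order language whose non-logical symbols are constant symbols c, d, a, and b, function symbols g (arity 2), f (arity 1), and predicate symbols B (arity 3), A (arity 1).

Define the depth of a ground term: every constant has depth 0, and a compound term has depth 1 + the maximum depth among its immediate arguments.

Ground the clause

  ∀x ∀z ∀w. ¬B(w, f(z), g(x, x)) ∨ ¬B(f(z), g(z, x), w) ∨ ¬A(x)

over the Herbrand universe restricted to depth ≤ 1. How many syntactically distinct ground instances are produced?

Ground terms of depth ≤ 1:
  Count level by level. With function symbols g/2, f/1, the terms of depth ≤ k are the 4 constants together with each function applied to depth-≤(k−1) tuples, so N_k = 4 + N_{k-1}^2 + N_{k-1}.
  N_0 = 4
  N_1 = 4 + 4^2 + 4 = 24
So there are 24 ground terms available for substitution.
The clause has 3 distinct variables (x, z, w), each appearing in the body. In the free term algebra distinct substitutions yield syntactically distinct ground instances.
Number of ground instances = 24^3 = 13824.

13824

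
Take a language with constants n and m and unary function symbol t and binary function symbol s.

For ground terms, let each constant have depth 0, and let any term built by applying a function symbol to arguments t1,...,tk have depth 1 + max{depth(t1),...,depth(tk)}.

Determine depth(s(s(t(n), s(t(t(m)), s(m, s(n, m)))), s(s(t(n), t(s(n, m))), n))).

depth(t(n)) = 1 + depth(n) = 1 + 0 = 1
depth(t(m)) = 1 + depth(m) = 1 + 0 = 1
depth(t(t(m))) = 1 + depth(t(m)) = 1 + 1 = 2
depth(s(n, m)) = 1 + max(0, 0) = 1
depth(s(m, s(n, m))) = 1 + max(0, 1) = 2
depth(s(t(t(m)), s(m, s(n, m)))) = 1 + max(2, 2) = 3
depth(s(t(n), s(t(t(m)), s(m, s(n, m))))) = 1 + max(1, 3) = 4
depth(t(s(n, m))) = 1 + depth(s(n, m)) = 1 + 1 = 2
depth(s(t(n), t(s(n, m)))) = 1 + max(1, 2) = 3
depth(s(s(t(n), t(s(n, m))), n)) = 1 + max(3, 0) = 4
depth(s(s(t(n), s(t(t(m)), s(m, s(n, m)))), s(s(t(n), t(s(n, m))), n))) = 1 + max(4, 4) = 5

5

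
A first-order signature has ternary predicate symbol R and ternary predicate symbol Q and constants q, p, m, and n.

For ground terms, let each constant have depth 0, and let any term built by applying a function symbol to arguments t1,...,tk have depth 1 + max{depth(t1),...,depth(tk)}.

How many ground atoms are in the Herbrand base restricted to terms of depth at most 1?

128

First count ground terms of depth ≤ 1.
With no function symbols every ground term is a constant, so there are exactly 4 ground terms at every depth bound.
N_0 = 4
N_1 = 4
Explicitly: q, p, m, n.
So |H| = 4.
A ground atom is a predicate applied to a tuple of terms from H, so the count is the sum over predicates of |H|^arity:
  R: 4^3 = 64;  Q: 4^3 = 64
Total ground atoms: 64 + 64 = 128.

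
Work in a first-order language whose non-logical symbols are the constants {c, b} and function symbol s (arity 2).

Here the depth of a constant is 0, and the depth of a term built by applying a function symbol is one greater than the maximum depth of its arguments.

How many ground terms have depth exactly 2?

Let N_k = |{terms of depth ≤ k}|. Then N_0 = 2 and N_k = 2 + N_{k-1}^2 for k ≥ 1 (one summand per function symbol, arity giving the exponent).
N_0 = 2
N_1 = 2 + 2^2 = 6
N_2 = 2 + 6^2 = 38
Terms of depth exactly 2: N_2 − N_1 = 38 − 6 = 32.

32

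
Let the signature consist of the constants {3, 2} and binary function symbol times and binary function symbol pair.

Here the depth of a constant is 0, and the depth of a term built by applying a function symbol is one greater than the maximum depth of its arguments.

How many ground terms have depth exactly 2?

192

Write N_k for the number of ground terms of depth ≤ k. A term of depth ≤ k is either a constant or a function symbol applied to arguments of depth ≤ k−1, so N_k = 2 + N_{k-1}^2 + N_{k-1}^2.
N_0 = 2
N_1 = 2 + 2^2 + 2^2 = 10
N_2 = 2 + 10^2 + 10^2 = 202
Terms of depth exactly 2: N_2 − N_1 = 202 − 10 = 192.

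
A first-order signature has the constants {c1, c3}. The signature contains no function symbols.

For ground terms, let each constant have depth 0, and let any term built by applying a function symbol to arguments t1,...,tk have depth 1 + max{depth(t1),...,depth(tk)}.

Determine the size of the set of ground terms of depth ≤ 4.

2

With no function symbols every ground term is a constant, so there are exactly 2 ground terms at every depth bound.
N_0 = 2
N_1 = 2
N_2 = 2
N_3 = 2
N_4 = 2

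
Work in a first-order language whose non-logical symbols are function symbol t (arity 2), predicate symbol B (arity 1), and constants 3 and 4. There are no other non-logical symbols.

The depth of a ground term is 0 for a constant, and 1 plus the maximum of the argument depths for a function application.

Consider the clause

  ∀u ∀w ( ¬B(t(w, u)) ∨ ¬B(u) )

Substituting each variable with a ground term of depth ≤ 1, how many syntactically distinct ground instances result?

Ground terms of depth ≤ 1:
  Let N_k = |{terms of depth ≤ k}|. Then N_0 = 2 and N_k = 2 + N_{k-1}^2 for k ≥ 1 (one summand per function symbol, arity giving the exponent).
  N_0 = 2
  N_1 = 2 + 2^2 = 6
  Explicitly: 3, 4, t(3, 3), t(3, 4), t(4, 3), t(4, 4).
So there are 6 ground terms available for substitution.
The clause has 2 distinct variables (u, w), each appearing in the body. In the free term algebra distinct substitutions yield syntactically distinct ground instances.
Number of ground instances = 6^2 = 36.

36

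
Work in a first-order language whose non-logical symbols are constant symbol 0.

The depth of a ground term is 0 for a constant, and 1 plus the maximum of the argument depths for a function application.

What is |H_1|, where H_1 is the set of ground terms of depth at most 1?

1

With no function symbols every ground term is a constant, so there is exactly 1 ground term at every depth bound.
N_0 = 1
N_1 = 1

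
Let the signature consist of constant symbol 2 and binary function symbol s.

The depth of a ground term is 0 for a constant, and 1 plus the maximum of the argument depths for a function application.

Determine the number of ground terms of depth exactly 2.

3

Count level by level. With function symbols s/2, the terms of depth ≤ k are the 1 constant together with each function applied to depth-≤(k−1) tuples, so N_k = 1 + N_{k-1}^2.
N_0 = 1
N_1 = 1 + 1^2 = 2
N_2 = 1 + 2^2 = 5
Terms of depth exactly 2: N_2 − N_1 = 5 − 2 = 3.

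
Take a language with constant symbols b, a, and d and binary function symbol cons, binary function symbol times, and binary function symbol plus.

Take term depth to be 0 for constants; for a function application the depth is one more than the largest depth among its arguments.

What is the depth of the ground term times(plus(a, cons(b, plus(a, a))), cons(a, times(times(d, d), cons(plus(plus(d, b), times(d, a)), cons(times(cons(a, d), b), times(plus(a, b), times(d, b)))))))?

depth(plus(a, a)) = 1 + max(0, 0) = 1
depth(cons(b, plus(a, a))) = 1 + max(0, 1) = 2
depth(plus(a, cons(b, plus(a, a)))) = 1 + max(0, 2) = 3
depth(times(d, d)) = 1 + max(0, 0) = 1
depth(plus(d, b)) = 1 + max(0, 0) = 1
depth(times(d, a)) = 1 + max(0, 0) = 1
depth(plus(plus(d, b), times(d, a))) = 1 + max(1, 1) = 2
depth(cons(a, d)) = 1 + max(0, 0) = 1
depth(times(cons(a, d), b)) = 1 + max(1, 0) = 2
depth(plus(a, b)) = 1 + max(0, 0) = 1
depth(times(d, b)) = 1 + max(0, 0) = 1
depth(times(plus(a, b), times(d, b))) = 1 + max(1, 1) = 2
depth(cons(times(cons(a, d), b), times(plus(a, b), times(d, b)))) = 1 + max(2, 2) = 3
depth(cons(plus(plus(d, b), times(d, a)), cons(times(cons(a, d), b), times(plus(a, b), times(d, b))))) = 1 + max(2, 3) = 4
depth(times(times(d, d), cons(plus(plus(d, b), times(d, a)), cons(times(cons(a, d), b), times(plus(a, b), times(d, b)))))) = 1 + max(1, 4) = 5
depth(cons(a, times(times(d, d), cons(plus(plus(d, b), times(d, a)), cons(times(cons(a, d), b), times(plus(a, b), times(d, b))))))) = 1 + max(0, 5) = 6
depth(times(plus(a, cons(b, plus(a, a))), cons(a, times(times(d, d), cons(plus(plus(d, b), times(d, a)), cons(times(cons(a, d), b), times(plus(a, b), times(d, b)))))))) = 1 + max(3, 6) = 7

7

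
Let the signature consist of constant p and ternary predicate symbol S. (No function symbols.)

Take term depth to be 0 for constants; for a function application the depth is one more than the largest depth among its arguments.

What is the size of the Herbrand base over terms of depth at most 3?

1

First count ground terms of depth ≤ 3.
With no function symbols every ground term is a constant, so there is exactly 1 ground term at every depth bound.
N_0 = 1
N_1 = 1
N_2 = 1
N_3 = 1
Explicitly: p.
So |H| = 1.
Each predicate of arity r yields |H|^r ground atoms (one per choice of an r-tuple from H):
  S: 1^3 = 1
Total ground atoms: 1.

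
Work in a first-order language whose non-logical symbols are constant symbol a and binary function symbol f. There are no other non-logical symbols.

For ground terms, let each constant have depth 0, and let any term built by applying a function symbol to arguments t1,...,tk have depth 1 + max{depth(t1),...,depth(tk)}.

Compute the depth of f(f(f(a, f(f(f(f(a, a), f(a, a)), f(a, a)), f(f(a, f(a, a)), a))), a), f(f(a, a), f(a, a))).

7

depth(f(a, a)) = 1 + max(0, 0) = 1
depth(f(f(a, a), f(a, a))) = 1 + max(1, 1) = 2
depth(f(f(f(a, a), f(a, a)), f(a, a))) = 1 + max(2, 1) = 3
depth(f(a, f(a, a))) = 1 + max(0, 1) = 2
depth(f(f(a, f(a, a)), a)) = 1 + max(2, 0) = 3
depth(f(f(f(f(a, a), f(a, a)), f(a, a)), f(f(a, f(a, a)), a))) = 1 + max(3, 3) = 4
depth(f(a, f(f(f(f(a, a), f(a, a)), f(a, a)), f(f(a, f(a, a)), a)))) = 1 + max(0, 4) = 5
depth(f(f(a, f(f(f(f(a, a), f(a, a)), f(a, a)), f(f(a, f(a, a)), a))), a)) = 1 + max(5, 0) = 6
depth(f(f(f(a, f(f(f(f(a, a), f(a, a)), f(a, a)), f(f(a, f(a, a)), a))), a), f(f(a, a), f(a, a)))) = 1 + max(6, 2) = 7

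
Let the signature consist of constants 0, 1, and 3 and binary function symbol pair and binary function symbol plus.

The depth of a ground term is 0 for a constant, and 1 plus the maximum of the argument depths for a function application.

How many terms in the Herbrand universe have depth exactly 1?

Let N_k count ground terms of depth at most k. Each non-constant term of depth ≤ k is some function symbol applied to depth-≤(k−1) arguments, giving N_k = 3 + N_{k-1}^2 + N_{k-1}^2.
N_0 = 3
N_1 = 3 + 3^2 + 3^2 = 21
Terms of depth exactly 1: N_1 − N_0 = 21 − 3 = 18.

18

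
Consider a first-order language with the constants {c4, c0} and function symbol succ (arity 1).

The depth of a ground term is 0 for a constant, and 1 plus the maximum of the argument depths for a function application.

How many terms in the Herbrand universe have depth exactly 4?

2

Let N_k = |{terms of depth ≤ k}|. Then N_0 = 2 and N_k = 2 + N_{k-1} for k ≥ 1 (one summand per function symbol, arity giving the exponent).
N_0 = 2
N_1 = 2 + 2 = 4
N_2 = 2 + 4 = 6
N_3 = 2 + 6 = 8
N_4 = 2 + 8 = 10
Terms of depth exactly 4: N_4 − N_3 = 10 − 8 = 2.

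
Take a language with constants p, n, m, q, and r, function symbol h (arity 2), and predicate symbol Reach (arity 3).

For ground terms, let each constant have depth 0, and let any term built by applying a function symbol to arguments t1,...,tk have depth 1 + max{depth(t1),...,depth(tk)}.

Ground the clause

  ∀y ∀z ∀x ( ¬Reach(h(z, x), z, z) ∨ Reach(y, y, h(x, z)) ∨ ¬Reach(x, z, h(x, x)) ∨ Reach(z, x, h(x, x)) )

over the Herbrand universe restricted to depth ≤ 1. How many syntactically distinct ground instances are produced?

Ground terms of depth ≤ 1:
  Let N_k = |{terms of depth ≤ k}|. Then N_0 = 5 and N_k = 5 + N_{k-1}^2 for k ≥ 1 (one summand per function symbol, arity giving the exponent).
  N_0 = 5
  N_1 = 5 + 5^2 = 30
So there are 30 ground terms available for substitution.
There are 3 variables to instantiate (y, z, x), each occurring in at least one literal, so different choices give different ground instances.
Number of ground instances = 30^3 = 27000.

27000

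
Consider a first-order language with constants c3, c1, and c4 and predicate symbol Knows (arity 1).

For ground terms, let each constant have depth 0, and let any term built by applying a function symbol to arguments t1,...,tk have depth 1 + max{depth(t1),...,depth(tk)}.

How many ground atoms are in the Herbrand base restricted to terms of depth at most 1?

First count ground terms of depth ≤ 1.
With no function symbols every ground term is a constant, so there are exactly 3 ground terms at every depth bound.
N_0 = 3
N_1 = 3
So |H| = 3.
Each predicate of arity r yields |H|^r ground atoms (one per choice of an r-tuple from H):
  Knows: 3
Total ground atoms: 3.

3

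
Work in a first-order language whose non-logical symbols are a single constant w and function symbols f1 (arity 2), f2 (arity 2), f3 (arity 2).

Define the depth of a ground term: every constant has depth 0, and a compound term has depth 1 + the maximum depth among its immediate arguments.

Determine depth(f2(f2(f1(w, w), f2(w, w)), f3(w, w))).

3

depth(f1(w, w)) = 1 + max(0, 0) = 1
depth(f2(w, w)) = 1 + max(0, 0) = 1
depth(f2(f1(w, w), f2(w, w))) = 1 + max(1, 1) = 2
depth(f3(w, w)) = 1 + max(0, 0) = 1
depth(f2(f2(f1(w, w), f2(w, w)), f3(w, w))) = 1 + max(2, 1) = 3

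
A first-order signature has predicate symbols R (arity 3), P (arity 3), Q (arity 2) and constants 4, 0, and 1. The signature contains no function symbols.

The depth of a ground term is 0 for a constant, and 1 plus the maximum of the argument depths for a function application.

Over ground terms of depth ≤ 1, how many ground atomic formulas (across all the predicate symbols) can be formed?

63

First count ground terms of depth ≤ 1.
With no function symbols every ground term is a constant, so there are exactly 3 ground terms at every depth bound.
N_0 = 3
N_1 = 3
Explicitly: 4, 0, 1.
So |H| = 3.
A ground atom is a predicate applied to a tuple of terms from H, so the count is the sum over predicates of |H|^arity:
  R: 3^3 = 27;  P: 3^3 = 27;  Q: 3^2 = 9
Total ground atoms: 27 + 27 + 9 = 63.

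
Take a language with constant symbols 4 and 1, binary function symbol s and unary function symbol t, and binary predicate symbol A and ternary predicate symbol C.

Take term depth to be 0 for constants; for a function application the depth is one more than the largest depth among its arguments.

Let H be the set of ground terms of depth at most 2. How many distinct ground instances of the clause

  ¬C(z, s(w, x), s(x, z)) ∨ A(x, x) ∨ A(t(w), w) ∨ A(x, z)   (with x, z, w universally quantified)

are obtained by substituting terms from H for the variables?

405224

Ground terms of depth ≤ 2:
  Let N_k count ground terms of depth at most k. Each non-constant term of depth ≤ k is some function symbol applied to depth-≤(k−1) arguments, giving N_k = 2 + N_{k-1}^2 + N_{k-1}.
  N_0 = 2
  N_1 = 2 + 2^2 + 2 = 8
  N_2 = 2 + 8^2 + 8 = 74
So there are 74 ground terms available for substitution.
There are 3 variables to instantiate (x, z, w), each occurring in at least one literal, so different choices give different ground instances.
Number of ground instances = 74^3 = 405224.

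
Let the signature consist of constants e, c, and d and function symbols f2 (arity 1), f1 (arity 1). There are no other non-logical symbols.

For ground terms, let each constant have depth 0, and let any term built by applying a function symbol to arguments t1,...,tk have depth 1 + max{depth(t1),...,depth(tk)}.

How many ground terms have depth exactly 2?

Write N_k for the number of ground terms of depth ≤ k. A term of depth ≤ k is either a constant or a function symbol applied to arguments of depth ≤ k−1, so N_k = 3 + N_{k-1} + N_{k-1}.
N_0 = 3
N_1 = 3 + 3 + 3 = 9
N_2 = 3 + 9 + 9 = 21
Terms of depth exactly 2: N_2 − N_1 = 21 − 9 = 12.

12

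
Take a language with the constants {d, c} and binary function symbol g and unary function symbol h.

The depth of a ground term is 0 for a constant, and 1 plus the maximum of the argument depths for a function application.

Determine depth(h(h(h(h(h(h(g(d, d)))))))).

7

depth(g(d, d)) = 1 + max(0, 0) = 1
depth(h(g(d, d))) = 1 + depth(g(d, d)) = 1 + 1 = 2
depth(h(h(g(d, d)))) = 1 + depth(h(g(d, d))) = 1 + 2 = 3
depth(h(h(h(g(d, d))))) = 1 + depth(h(h(g(d, d)))) = 1 + 3 = 4
depth(h(h(h(h(g(d, d)))))) = 1 + depth(h(h(h(g(d, d))))) = 1 + 4 = 5
depth(h(h(h(h(h(g(d, d))))))) = 1 + depth(h(h(h(h(g(d, d)))))) = 1 + 5 = 6
depth(h(h(h(h(h(h(g(d, d)))))))) = 1 + depth(h(h(h(h(h(g(d, d))))))) = 1 + 6 = 7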